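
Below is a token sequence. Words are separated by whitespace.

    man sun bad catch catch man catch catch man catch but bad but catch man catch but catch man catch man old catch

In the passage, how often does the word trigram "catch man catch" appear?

4

Scanning the 21 overlapping trigram windows for "catch man catch":
  position 5–7: catch man catch
  position 8–10: catch man catch
  position 14–16: catch man catch
  position 18–20: catch man catch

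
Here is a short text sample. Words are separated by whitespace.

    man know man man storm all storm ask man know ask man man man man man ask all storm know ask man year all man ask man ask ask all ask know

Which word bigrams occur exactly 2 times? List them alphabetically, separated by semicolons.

all storm; ask all; know ask; man know

Bigram counts meeting the condition (exactly 2 times):
  all storm: 2
  ask all: 2
  know ask: 2
  man know: 2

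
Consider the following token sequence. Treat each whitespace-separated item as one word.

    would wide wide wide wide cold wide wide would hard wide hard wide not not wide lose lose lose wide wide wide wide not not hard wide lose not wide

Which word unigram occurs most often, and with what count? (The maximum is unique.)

Unigram frequencies (highest first):
  wide: 15
  not: 5
  lose: 4
  hard: 3
  would: 2
  cold: 1

"wide", 15 times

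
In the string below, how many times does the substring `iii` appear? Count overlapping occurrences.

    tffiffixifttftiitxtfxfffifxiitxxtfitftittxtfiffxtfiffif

Sliding a length-3 window over the 55 characters (53 positions):
  (no match at any position)

0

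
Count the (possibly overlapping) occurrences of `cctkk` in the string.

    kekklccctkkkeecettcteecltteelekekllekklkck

1

Sliding a length-5 window over the 42 characters (38 positions):
  position 7–11: cctkk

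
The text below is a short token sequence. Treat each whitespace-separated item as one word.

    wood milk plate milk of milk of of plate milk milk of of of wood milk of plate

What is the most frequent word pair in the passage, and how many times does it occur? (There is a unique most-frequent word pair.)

"milk of", 4 times

Bigram frequencies (highest first):
  milk of: 4
  of of: 3
  wood milk: 2
  plate milk: 2
  of plate: 2
  milk plate: 1
  … (3 more, each ≤ 1)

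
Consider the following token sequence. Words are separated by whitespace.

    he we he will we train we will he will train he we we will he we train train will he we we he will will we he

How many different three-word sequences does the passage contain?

22

28 tokens → 26 trigram windows in total.
Repeated trigrams (each contributes count−1 duplicates):
  he we we: 2
  we he will: 2
  we will he: 2
  will he we: 2
4 duplicate windows → 26 − 4 = 22 distinct.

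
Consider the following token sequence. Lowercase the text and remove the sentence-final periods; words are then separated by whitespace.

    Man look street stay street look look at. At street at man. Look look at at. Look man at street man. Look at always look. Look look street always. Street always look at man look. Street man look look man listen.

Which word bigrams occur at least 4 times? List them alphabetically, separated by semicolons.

look at; look look; man look

Bigram counts meeting the condition (at least 4 times):
  look at: 4
  look look: 5
  man look: 5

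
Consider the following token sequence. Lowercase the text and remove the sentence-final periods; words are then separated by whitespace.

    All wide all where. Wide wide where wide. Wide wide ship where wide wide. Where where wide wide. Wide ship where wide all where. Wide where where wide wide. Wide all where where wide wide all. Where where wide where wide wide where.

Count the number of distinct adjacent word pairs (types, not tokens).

43 tokens → 42 bigram windows in total.
Repeated bigrams (each contributes count−1 duplicates):
  where wide: 10
  wide wide: 10
  wide where: 5
  all where: 4
  where where: 4
  wide all: 4
  ship where: 2
  wide ship: 2
33 duplicate windows → 42 − 33 = 9 distinct.

9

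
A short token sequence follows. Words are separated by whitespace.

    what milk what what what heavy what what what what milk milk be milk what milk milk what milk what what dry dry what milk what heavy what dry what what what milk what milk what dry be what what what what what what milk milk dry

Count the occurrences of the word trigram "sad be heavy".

Scanning the 45 overlapping trigram windows for "sad be heavy":
  (none found)

0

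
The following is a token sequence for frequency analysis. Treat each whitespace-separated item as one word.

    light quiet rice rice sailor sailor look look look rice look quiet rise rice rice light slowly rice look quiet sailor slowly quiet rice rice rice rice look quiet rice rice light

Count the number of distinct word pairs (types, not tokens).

32 tokens → 31 bigram windows in total.
Repeated bigrams (each contributes count−1 duplicates):
  rice rice: 6
  look quiet: 3
  quiet rice: 3
  rice look: 3
  look look: 2
  rice light: 2
13 duplicate windows → 31 − 13 = 18 distinct.

18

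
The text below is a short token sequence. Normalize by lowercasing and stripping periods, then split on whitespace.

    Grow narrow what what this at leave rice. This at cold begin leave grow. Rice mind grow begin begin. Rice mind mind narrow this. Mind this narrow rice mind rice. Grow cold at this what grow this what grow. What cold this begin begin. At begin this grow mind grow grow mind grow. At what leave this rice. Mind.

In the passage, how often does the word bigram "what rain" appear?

0

Scanning the 58 overlapping bigram windows for "what rain":
  (none found)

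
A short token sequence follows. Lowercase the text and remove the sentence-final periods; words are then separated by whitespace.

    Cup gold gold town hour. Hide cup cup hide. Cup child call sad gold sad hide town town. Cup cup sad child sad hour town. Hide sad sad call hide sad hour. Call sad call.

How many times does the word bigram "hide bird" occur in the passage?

Scanning the 34 overlapping bigram windows for "hide bird":
  (none found)

0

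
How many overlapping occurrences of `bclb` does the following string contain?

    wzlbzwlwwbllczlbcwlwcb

0

Sliding a length-4 window over the 22 characters (19 positions):
  (no match at any position)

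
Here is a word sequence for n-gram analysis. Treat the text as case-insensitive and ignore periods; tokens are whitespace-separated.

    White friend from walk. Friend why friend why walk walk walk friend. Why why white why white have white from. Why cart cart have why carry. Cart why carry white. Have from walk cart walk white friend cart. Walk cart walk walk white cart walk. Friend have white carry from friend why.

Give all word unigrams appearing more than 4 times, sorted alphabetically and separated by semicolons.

Unigram counts meeting the condition (more than 4 times):
  cart: 7
  friend: 7
  walk: 10
  white: 8
  why: 9

cart; friend; walk; white; why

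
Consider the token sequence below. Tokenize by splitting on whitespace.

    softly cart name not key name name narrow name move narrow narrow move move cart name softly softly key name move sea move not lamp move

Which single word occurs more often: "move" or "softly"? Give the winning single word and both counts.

"move": 6 occurrences
"softly": 3 occurrences

"move" (6 vs 3)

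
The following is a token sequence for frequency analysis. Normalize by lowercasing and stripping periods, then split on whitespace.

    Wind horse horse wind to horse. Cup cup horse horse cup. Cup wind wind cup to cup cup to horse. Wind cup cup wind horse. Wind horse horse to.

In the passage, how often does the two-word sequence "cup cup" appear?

4

Scanning the 28 overlapping bigram windows for "cup cup":
  position 7–8: cup cup
  position 11–12: cup cup
  position 17–18: cup cup
  position 22–23: cup cup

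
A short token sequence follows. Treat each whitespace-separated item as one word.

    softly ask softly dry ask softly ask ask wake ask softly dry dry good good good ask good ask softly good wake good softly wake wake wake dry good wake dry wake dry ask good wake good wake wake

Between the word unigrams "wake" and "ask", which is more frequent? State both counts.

"wake" (10 vs 8)

"wake": 10 occurrences
"ask": 8 occurrences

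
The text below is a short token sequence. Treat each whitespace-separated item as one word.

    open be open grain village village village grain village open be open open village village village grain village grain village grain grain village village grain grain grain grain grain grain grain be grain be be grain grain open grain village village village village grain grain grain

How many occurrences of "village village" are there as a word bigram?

8

Scanning the 45 overlapping bigram windows for "village village":
  position 5–6: village village
  position 6–7: village village
  position 14–15: village village
  position 15–16: village village
  position 23–24: village village
  position 40–41: village village
  position 41–42: village village
  position 42–43: village village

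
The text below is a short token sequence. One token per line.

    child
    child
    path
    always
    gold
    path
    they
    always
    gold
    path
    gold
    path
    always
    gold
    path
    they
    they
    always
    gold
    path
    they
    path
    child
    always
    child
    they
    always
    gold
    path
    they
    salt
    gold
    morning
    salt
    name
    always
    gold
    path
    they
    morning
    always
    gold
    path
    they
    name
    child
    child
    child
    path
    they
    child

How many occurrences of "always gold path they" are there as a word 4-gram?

Scanning the 48 overlapping 4-gram windows for "always gold path they":
  position 4–7: always gold path they
  position 13–16: always gold path they
  position 18–21: always gold path they
  position 27–30: always gold path they
  position 36–39: always gold path they
  position 41–44: always gold path they

6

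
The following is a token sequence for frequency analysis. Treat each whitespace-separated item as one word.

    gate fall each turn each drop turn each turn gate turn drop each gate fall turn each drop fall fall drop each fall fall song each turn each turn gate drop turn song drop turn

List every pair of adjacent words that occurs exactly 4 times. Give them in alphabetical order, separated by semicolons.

Bigram counts meeting the condition (exactly 4 times):
  each turn: 4
  turn each: 4

each turn; turn each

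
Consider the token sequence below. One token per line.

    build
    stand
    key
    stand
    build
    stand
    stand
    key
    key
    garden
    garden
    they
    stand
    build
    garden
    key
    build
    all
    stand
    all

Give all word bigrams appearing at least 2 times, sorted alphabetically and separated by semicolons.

Bigram counts meeting the condition (at least 2 times):
  build stand: 2
  stand build: 2
  stand key: 2

build stand; stand build; stand key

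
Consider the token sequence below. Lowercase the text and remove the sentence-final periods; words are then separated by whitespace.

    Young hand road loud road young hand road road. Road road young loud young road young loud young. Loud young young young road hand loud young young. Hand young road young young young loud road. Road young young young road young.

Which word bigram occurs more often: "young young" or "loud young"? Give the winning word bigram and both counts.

"young young": 7 occurrences
"loud young": 4 occurrences

"young young" (7 vs 4)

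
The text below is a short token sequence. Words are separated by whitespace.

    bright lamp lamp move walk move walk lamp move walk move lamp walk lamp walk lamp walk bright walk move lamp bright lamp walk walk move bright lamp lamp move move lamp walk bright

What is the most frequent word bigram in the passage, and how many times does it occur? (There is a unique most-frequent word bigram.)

Bigram frequencies (highest first):
  lamp walk: 5
  walk move: 4
  bright lamp: 3
  lamp move: 3
  move walk: 3
  walk lamp: 3
  … (8 more, each ≤ 3)

"lamp walk", 5 times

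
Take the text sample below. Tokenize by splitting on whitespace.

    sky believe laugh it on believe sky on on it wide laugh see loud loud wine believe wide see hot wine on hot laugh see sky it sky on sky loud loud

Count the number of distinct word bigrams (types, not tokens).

28

32 tokens → 31 bigram windows in total.
Repeated bigrams (each contributes count−1 duplicates):
  laugh see: 2
  loud loud: 2
  sky on: 2
3 duplicate windows → 31 − 3 = 28 distinct.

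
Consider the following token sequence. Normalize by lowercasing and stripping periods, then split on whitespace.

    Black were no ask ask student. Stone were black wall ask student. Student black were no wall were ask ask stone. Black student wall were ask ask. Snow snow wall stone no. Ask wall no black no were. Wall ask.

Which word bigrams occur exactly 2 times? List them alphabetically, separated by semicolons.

ask student; black were; no ask; wall ask; wall were; were ask; were no

Bigram counts meeting the condition (exactly 2 times):
  ask student: 2
  black were: 2
  no ask: 2
  wall ask: 2
  wall were: 2
  were ask: 2
  were no: 2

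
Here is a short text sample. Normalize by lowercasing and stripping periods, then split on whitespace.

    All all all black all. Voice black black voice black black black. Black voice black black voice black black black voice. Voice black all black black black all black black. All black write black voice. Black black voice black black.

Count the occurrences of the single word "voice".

Scanning the 40 tokens for "voice":
  position 6: voice
  position 9: voice
  position 14: voice
  position 17: voice
  position 21: voice
  position 22: voice
  position 35: voice
  position 38: voice

8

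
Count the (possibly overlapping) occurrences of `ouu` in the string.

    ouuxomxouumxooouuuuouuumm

Sliding a length-3 window over the 25 characters (23 positions):
  position 1–3: ouu
  position 8–10: ouu
  position 15–17: ouu
  position 20–22: ouu

4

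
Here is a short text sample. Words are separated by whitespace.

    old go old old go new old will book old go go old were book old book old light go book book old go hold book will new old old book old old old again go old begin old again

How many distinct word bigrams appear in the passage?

40 tokens → 39 bigram windows in total.
Repeated bigrams (each contributes count−1 duplicates):
  book old: 5
  old go: 4
  old old: 4
  go old: 3
  new old: 2
  old again: 2
  old book: 2
15 duplicate windows → 39 − 15 = 24 distinct.

24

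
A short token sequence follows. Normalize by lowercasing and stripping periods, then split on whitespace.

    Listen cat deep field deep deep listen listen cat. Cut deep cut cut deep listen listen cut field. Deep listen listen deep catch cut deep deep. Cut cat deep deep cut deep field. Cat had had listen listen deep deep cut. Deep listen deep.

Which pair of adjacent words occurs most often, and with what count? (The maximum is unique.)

"cut deep", 5 times

Bigram frequencies (highest first):
  cut deep: 5
  deep deep: 4
  deep listen: 4
  listen listen: 4
  deep cut: 4
  listen deep: 3
  … (15 more, each ≤ 2)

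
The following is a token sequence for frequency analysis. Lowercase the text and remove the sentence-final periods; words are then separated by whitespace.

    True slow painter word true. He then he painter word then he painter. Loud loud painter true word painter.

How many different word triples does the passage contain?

16

19 tokens → 17 trigram windows in total.
Repeated trigrams (each contributes count−1 duplicates):
  then he painter: 2
1 duplicate windows → 17 − 1 = 16 distinct.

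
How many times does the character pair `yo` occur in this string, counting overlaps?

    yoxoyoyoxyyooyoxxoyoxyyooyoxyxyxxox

Sliding a length-2 window over the 35 characters (34 positions):
  position 1–2: yo
  position 5–6: yo
  position 7–8: yo
  position 11–12: yo
  position 14–15: yo
  position 19–20: yo
  position 23–24: yo
  position 26–27: yo

8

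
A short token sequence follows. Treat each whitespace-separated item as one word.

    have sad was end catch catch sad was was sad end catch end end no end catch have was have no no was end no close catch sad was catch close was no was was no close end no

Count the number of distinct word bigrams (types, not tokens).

39 tokens → 38 bigram windows in total.
Repeated bigrams (each contributes count−1 duplicates):
  end catch: 3
  end no: 3
  sad was: 3
  catch sad: 2
  no close: 2
  no was: 2
  was end: 2
  was no: 2
  … (1 more repeated)
12 duplicate windows → 38 − 12 = 26 distinct.

26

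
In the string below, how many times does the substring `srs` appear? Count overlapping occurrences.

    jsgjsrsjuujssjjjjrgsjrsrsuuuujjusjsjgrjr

Sliding a length-3 window over the 40 characters (38 positions):
  position 5–7: srs
  position 23–25: srs

2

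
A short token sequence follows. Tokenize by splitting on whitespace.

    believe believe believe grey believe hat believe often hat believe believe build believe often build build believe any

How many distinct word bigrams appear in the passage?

12

18 tokens → 17 bigram windows in total.
Repeated bigrams (each contributes count−1 duplicates):
  believe believe: 3
  believe often: 2
  build believe: 2
  hat believe: 2
5 duplicate windows → 17 − 5 = 12 distinct.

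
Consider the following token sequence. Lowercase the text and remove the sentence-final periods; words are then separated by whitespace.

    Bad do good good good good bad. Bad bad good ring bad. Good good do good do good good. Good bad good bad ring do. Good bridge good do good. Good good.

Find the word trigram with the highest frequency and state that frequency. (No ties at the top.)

Trigram frequencies (highest first):
  good good good: 4
  do good good: 3
  good do good: 3
  good good bad: 2
  bad do good: 1
  good bad bad: 1
  … (16 more, each ≤ 1)

"good good good", 4 times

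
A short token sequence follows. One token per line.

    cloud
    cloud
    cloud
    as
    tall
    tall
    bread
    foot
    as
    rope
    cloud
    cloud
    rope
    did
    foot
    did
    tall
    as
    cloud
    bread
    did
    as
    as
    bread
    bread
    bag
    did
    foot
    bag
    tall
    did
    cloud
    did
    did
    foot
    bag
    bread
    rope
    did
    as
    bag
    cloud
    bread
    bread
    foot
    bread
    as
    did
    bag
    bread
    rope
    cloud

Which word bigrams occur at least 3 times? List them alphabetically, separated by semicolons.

Bigram counts meeting the condition (at least 3 times):
  cloud cloud: 3
  did foot: 3

cloud cloud; did foot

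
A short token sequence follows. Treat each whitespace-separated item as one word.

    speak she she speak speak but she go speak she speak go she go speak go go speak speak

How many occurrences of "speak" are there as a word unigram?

Scanning the 19 tokens for "speak":
  position 1: speak
  position 4: speak
  position 5: speak
  position 9: speak
  position 11: speak
  position 15: speak
  position 18: speak
  position 19: speak

8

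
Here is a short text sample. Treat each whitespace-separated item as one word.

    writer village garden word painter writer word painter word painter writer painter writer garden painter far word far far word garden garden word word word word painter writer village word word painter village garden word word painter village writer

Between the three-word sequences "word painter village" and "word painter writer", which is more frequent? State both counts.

"word painter writer" (3 vs 2)

"word painter village": 2 occurrences
"word painter writer": 3 occurrences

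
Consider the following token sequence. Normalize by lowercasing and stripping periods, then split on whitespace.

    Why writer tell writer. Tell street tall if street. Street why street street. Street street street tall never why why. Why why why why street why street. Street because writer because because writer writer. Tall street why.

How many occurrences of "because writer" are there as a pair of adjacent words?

2

Scanning the 36 overlapping bigram windows for "because writer":
  position 29–30: because writer
  position 32–33: because writer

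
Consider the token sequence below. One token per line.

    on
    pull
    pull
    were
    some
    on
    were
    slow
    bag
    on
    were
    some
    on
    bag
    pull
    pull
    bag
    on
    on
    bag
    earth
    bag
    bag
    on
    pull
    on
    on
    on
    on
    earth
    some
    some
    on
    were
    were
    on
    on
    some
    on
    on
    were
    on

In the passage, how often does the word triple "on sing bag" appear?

0

Scanning the 40 overlapping trigram windows for "on sing bag":
  (none found)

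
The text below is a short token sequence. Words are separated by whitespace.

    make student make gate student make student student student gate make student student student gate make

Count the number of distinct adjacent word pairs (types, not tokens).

16 tokens → 15 bigram windows in total.
Repeated bigrams (each contributes count−1 duplicates):
  student student: 4
  make student: 3
  gate make: 2
  student gate: 2
  student make: 2
8 duplicate windows → 15 − 8 = 7 distinct.

7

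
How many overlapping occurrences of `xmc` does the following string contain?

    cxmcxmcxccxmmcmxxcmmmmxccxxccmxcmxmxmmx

Sliding a length-3 window over the 39 characters (37 positions):
  position 2–4: xmc
  position 5–7: xmc

2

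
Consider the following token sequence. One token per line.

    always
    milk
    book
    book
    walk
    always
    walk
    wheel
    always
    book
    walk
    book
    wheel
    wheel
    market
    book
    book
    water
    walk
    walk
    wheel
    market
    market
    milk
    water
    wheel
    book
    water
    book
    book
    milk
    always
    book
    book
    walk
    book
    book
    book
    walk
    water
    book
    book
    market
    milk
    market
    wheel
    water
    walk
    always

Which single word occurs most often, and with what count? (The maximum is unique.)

"book", 16 times

Unigram frequencies (highest first):
  book: 16
  walk: 8
  wheel: 6
  always: 5
  market: 5
  water: 5
  … (1 more, each ≤ 4)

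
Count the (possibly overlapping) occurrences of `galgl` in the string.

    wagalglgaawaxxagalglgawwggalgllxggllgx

3

Sliding a length-5 window over the 38 characters (34 positions):
  position 3–7: galgl
  position 16–20: galgl
  position 26–30: galgl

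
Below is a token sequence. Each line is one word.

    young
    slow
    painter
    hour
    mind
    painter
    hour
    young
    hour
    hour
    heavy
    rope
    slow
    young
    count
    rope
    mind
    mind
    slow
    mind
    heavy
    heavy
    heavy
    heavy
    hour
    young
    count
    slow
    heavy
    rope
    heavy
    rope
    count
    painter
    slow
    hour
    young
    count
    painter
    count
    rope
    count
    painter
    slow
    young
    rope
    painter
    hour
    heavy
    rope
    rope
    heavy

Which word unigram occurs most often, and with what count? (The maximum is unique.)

Unigram frequencies (highest first):
  heavy: 9
  rope: 8
  hour: 7
  young: 6
  slow: 6
  painter: 6
  … (2 more, each ≤ 6)

"heavy", 9 times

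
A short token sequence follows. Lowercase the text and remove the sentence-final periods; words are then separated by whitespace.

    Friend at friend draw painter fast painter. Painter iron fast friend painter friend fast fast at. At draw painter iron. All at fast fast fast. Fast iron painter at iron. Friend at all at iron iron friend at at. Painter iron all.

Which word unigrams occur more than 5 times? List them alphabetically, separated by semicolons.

Unigram counts meeting the condition (more than 5 times):
  at: 9
  fast: 8
  friend: 6
  iron: 7
  painter: 7

at; fast; friend; iron; painter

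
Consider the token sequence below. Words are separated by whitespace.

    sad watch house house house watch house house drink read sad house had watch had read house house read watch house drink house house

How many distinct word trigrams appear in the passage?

21

24 tokens → 22 trigram windows in total.
Repeated trigrams (each contributes count−1 duplicates):
  watch house house: 2
1 duplicate windows → 22 − 1 = 21 distinct.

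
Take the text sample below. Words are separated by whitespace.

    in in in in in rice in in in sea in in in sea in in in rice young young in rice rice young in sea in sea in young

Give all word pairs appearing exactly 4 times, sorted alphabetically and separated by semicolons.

Bigram counts meeting the condition (exactly 4 times):
  in sea: 4
  sea in: 4

in sea; sea in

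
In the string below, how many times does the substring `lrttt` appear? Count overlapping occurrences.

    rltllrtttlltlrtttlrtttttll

3

Sliding a length-5 window over the 26 characters (22 positions):
  position 5–9: lrttt
  position 13–17: lrttt
  position 18–22: lrttt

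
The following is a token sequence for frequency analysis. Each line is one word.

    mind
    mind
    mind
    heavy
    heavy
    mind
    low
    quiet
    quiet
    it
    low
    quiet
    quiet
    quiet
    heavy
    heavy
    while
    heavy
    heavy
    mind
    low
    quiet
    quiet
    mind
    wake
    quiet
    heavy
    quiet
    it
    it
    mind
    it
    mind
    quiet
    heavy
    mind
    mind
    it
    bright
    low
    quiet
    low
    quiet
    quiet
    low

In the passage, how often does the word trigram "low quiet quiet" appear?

Scanning the 43 overlapping trigram windows for "low quiet quiet":
  position 7–9: low quiet quiet
  position 11–13: low quiet quiet
  position 21–23: low quiet quiet
  position 42–44: low quiet quiet

4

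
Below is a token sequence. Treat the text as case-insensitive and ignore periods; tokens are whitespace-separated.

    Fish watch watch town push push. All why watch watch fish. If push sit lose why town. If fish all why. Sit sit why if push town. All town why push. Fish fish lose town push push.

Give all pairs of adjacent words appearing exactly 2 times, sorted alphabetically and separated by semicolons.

all why; if push; push push; town push; watch watch

Bigram counts meeting the condition (exactly 2 times):
  all why: 2
  if push: 2
  push push: 2
  town push: 2
  watch watch: 2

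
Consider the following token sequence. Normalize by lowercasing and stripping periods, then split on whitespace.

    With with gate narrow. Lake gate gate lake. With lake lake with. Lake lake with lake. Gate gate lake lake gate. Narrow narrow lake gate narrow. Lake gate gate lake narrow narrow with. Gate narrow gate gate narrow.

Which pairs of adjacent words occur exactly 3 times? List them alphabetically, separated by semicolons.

gate lake; lake lake; lake with; narrow lake; with lake

Bigram counts meeting the condition (exactly 3 times):
  gate lake: 3
  lake lake: 3
  lake with: 3
  narrow lake: 3
  with lake: 3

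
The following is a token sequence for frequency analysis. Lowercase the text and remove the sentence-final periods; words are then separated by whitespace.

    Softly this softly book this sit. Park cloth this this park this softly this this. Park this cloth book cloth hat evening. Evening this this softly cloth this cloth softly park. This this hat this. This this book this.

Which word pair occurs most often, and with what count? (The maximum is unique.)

Bigram frequencies (highest first):
  this this: 6
  this softly: 3
  park this: 3
  softly this: 2
  book this: 2
  cloth this: 2
  … (18 more, each ≤ 2)

"this this", 6 times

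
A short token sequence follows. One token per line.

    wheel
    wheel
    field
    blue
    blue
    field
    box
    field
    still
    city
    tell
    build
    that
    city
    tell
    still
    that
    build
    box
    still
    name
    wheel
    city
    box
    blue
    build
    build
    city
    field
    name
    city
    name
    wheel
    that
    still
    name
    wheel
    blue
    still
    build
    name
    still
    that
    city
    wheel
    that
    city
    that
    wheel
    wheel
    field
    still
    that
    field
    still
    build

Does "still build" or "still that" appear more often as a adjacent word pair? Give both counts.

"still that" (3 vs 2)

"still build": 2 occurrences
"still that": 3 occurrences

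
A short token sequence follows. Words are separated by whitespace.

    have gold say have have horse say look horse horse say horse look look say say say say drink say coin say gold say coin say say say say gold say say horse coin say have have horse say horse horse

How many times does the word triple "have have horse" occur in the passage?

2

Scanning the 39 overlapping trigram windows for "have have horse":
  position 4–6: have have horse
  position 36–38: have have horse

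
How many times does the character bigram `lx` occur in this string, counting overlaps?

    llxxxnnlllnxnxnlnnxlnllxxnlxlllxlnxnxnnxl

4

Sliding a length-2 window over the 41 characters (40 positions):
  position 2–3: lx
  position 23–24: lx
  position 27–28: lx
  position 31–32: lx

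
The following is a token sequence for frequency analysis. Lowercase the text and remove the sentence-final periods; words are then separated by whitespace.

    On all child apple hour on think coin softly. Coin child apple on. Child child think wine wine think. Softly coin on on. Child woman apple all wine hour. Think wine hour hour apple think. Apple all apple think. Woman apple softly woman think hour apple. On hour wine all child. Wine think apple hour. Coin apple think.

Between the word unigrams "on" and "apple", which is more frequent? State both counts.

"on": 6 occurrences
"apple": 10 occurrences

"apple" (10 vs 6)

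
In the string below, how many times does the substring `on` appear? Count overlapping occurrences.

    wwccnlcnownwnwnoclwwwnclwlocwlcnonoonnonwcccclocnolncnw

3

Sliding a length-2 window over the 55 characters (54 positions):
  position 33–34: on
  position 36–37: on
  position 39–40: on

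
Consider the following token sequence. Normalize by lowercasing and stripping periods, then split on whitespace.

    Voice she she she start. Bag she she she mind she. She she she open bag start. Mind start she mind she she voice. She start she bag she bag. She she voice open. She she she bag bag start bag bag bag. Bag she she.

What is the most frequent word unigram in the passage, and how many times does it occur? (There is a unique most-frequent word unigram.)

Unigram frequencies (highest first):
  she: 23
  bag: 10
  start: 5
  voice: 3
  mind: 3
  open: 2

"she", 23 times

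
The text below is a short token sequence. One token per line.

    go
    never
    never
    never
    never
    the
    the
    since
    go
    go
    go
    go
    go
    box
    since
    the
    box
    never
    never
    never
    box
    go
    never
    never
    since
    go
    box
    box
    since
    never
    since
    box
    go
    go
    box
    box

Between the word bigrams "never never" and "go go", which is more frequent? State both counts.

"never never" (6 vs 5)

"never never": 6 occurrences
"go go": 5 occurrences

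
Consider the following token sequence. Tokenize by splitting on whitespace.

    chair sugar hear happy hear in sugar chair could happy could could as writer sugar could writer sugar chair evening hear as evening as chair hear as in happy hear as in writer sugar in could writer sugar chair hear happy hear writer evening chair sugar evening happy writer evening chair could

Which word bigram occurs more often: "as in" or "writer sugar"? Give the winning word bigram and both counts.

"writer sugar" (4 vs 2)

"as in": 2 occurrences
"writer sugar": 4 occurrences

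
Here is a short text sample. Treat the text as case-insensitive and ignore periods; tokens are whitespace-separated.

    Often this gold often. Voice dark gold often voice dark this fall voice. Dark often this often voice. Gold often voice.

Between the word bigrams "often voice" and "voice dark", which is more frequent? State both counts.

"often voice" (4 vs 3)

"often voice": 4 occurrences
"voice dark": 3 occurrences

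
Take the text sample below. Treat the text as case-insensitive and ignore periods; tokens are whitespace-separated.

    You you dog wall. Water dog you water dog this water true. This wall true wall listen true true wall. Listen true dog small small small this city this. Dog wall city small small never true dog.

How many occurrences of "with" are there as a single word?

0

Scanning the 37 tokens for "with":
  (none found)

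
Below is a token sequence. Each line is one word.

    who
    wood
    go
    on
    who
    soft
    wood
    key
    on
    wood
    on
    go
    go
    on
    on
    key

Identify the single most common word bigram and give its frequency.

"go on", 2 times

Bigram frequencies (highest first):
  go on: 2
  who wood: 1
  wood go: 1
  on who: 1
  who soft: 1
  soft wood: 1
  … (8 more, each ≤ 1)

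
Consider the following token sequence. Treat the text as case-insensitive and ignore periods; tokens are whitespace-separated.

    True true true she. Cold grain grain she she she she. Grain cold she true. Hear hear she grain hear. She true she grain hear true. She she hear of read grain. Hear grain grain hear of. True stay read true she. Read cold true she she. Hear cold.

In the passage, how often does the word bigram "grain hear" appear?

Scanning the 48 overlapping bigram windows for "grain hear":
  position 19–20: grain hear
  position 24–25: grain hear
  position 32–33: grain hear
  position 35–36: grain hear

4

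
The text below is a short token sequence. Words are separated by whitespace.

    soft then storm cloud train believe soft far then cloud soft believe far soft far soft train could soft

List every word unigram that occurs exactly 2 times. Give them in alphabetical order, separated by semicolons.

Unigram counts meeting the condition (exactly 2 times):
  believe: 2
  cloud: 2
  then: 2
  train: 2

believe; cloud; then; train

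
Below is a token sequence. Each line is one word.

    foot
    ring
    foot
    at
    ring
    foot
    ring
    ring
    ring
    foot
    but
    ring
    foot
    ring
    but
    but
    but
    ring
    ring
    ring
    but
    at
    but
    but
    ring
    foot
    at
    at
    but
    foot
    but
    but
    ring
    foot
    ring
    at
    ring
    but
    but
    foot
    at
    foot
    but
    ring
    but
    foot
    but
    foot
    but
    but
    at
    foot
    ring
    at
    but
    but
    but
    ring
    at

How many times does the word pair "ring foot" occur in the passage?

6

Scanning the 58 overlapping bigram windows for "ring foot":
  position 2–3: ring foot
  position 5–6: ring foot
  position 9–10: ring foot
  position 12–13: ring foot
  position 25–26: ring foot
  position 33–34: ring foot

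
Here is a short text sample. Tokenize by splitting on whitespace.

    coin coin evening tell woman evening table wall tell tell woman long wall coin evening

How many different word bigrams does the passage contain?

15 tokens → 14 bigram windows in total.
Repeated bigrams (each contributes count−1 duplicates):
  coin evening: 2
  tell woman: 2
2 duplicate windows → 14 − 2 = 12 distinct.

12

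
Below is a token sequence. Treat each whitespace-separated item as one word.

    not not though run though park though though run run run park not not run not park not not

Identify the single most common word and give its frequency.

Unigram frequencies (highest first):
  not: 7
  run: 5
  though: 4
  park: 3

"not", 7 times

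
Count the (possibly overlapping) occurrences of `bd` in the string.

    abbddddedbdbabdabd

4

Sliding a length-2 window over the 18 characters (17 positions):
  position 3–4: bd
  position 10–11: bd
  position 14–15: bd
  position 17–18: bd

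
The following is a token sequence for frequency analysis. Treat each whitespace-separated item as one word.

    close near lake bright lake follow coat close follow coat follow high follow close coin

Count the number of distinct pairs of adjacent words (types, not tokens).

13

15 tokens → 14 bigram windows in total.
Repeated bigrams (each contributes count−1 duplicates):
  follow coat: 2
1 duplicate windows → 14 − 1 = 13 distinct.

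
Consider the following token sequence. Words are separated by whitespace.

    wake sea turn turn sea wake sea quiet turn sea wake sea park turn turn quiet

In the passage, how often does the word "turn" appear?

Scanning the 16 tokens for "turn":
  position 3: turn
  position 4: turn
  position 9: turn
  position 14: turn
  position 15: turn

5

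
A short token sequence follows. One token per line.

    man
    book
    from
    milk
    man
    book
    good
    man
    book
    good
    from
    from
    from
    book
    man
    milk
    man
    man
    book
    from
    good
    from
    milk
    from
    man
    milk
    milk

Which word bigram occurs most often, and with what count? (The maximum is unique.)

"man book", 4 times

Bigram frequencies (highest first):
  man book: 4
  book from: 2
  from milk: 2
  milk man: 2
  book good: 2
  good from: 2
  … (10 more, each ≤ 2)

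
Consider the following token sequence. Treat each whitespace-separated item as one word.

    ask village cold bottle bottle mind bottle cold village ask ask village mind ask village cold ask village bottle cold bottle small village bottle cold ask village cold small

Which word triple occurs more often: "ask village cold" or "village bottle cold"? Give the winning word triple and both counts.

"ask village cold": 3 occurrences
"village bottle cold": 2 occurrences

"ask village cold" (3 vs 2)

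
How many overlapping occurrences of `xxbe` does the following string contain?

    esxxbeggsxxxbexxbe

3

Sliding a length-4 window over the 18 characters (15 positions):
  position 3–6: xxbe
  position 11–14: xxbe
  position 15–18: xxbe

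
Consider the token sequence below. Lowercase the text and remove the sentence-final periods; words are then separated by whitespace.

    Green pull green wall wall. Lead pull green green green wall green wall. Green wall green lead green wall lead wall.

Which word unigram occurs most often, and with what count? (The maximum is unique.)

Unigram frequencies (highest first):
  green: 9
  wall: 7
  lead: 3
  pull: 2

"green", 9 times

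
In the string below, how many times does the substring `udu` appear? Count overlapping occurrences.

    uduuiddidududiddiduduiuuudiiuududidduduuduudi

Sliding a length-3 window over the 45 characters (43 positions):
  position 1–3: udu
  position 10–12: udu
  position 19–21: udu
  position 30–32: udu
  position 37–39: udu
  position 40–42: udu

6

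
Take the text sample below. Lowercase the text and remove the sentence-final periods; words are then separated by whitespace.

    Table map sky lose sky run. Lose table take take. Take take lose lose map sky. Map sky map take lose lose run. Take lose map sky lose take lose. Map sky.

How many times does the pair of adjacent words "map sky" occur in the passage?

Scanning the 31 overlapping bigram windows for "map sky":
  position 2–3: map sky
  position 15–16: map sky
  position 17–18: map sky
  position 26–27: map sky
  position 31–32: map sky

5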